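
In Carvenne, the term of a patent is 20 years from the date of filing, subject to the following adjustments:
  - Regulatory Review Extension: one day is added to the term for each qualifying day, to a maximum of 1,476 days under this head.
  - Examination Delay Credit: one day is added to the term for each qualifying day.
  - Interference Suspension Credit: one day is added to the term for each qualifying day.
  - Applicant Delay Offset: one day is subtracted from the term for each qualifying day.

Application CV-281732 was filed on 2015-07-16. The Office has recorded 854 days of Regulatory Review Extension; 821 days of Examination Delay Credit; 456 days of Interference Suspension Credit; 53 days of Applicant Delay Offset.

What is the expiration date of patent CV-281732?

Base term: filing date + 20 years → 16 July 2035.
Regulatory Review Extension: 854 days (within the 1476-day cap) → +854 days → 16 November 2037.
Examination Delay Credit: +821 days → 15 February 2040.
Interference Suspension Credit: +456 days → 16 May 2041.
Applicant Delay Offset: −53 days → 24 March 2041.

2041-03-24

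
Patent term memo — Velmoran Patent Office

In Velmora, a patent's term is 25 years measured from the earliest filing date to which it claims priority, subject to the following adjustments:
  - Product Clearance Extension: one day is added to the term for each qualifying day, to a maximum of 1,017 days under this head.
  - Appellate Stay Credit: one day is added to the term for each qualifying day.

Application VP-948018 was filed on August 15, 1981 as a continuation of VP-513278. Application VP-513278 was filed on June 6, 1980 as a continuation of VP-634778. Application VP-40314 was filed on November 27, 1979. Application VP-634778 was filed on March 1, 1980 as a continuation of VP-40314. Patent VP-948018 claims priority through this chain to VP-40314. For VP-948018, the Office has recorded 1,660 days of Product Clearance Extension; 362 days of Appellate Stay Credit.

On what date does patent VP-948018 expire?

Earliest priority filing: 27 November 1979.
Base term: 27 November 1979 + 25 years → 27 November 2004.
Product Clearance Extension: 1660 days claimed exceeds the 1017-day cap, so +1017 days → 10 September 2007.
Appellate Stay Credit: +362 days → 6 September 2008.

2008-09-06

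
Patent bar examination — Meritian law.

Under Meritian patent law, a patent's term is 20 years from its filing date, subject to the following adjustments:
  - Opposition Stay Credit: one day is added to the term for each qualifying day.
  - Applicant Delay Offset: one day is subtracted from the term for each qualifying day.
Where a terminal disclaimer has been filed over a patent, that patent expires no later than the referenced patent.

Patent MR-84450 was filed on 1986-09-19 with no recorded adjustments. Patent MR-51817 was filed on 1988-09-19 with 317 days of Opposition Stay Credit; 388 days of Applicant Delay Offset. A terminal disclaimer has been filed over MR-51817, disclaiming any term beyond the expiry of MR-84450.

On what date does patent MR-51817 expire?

September 19, 2006

Natural term of MR-51817:
  Base: filing + 20 years → 19 September 2008.
  Opposition Stay Credit: +317 days → 2 August 2009.
  Applicant Delay Offset: −388 days → 10 July 2008.
Expiry of referenced patent MR-84450:
  Base: filing + 20 years → 19 September 2006.
Terminal disclaimer: MR-51817 expires on the earlier of 10 July 2008 and 19 September 2006.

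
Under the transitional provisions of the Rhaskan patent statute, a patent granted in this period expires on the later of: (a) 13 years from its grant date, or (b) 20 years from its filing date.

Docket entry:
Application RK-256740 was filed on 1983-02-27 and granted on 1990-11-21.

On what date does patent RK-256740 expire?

2003-11-21

(a) grant + 13 years → 21 November 2003.
(b) filing + 20 years → 27 February 2003.
Later of the two: 21 November 2003.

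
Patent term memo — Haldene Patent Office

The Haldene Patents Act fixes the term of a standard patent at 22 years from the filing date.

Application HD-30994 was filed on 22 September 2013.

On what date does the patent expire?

Filing date + 22 years → 22 September 2035.

2035-09-22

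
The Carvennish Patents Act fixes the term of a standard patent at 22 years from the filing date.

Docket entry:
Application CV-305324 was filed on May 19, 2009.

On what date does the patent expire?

Filing date + 22 years → 19 May 2031.

2031-05-19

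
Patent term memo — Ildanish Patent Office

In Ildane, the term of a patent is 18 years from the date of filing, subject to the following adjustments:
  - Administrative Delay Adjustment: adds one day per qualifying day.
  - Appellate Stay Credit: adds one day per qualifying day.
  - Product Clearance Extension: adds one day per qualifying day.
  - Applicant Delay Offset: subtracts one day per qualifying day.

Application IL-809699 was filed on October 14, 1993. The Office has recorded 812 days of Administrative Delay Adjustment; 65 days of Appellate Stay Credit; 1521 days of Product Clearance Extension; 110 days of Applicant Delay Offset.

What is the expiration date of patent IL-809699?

Base term: filing date + 18 years → 14 October 2011.
Administrative Delay Adjustment: +812 days → 3 January 2014.
Appellate Stay Credit: +65 days → 9 March 2014.
Product Clearance Extension: +1521 days → 8 May 2018.
Applicant Delay Offset: −110 days → 18 January 2018.

January 18, 2018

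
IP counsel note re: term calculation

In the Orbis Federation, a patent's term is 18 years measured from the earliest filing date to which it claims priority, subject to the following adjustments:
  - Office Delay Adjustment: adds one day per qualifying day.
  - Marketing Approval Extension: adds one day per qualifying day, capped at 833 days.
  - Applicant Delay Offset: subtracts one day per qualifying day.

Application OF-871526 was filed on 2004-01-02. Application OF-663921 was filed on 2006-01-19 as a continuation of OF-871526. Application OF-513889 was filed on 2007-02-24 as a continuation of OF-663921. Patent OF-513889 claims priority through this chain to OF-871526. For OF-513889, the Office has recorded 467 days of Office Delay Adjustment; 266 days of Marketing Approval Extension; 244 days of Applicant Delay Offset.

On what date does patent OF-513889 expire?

2023-05-06

Earliest priority filing: 2 January 2004.
Base term: 2 January 2004 + 18 years → 2 January 2022.
Office Delay Adjustment: +467 days → 14 April 2023.
Marketing Approval Extension: 266 days (within the 833-day cap) → +266 days → 5 January 2024.
Applicant Delay Offset: −244 days → 6 May 2023.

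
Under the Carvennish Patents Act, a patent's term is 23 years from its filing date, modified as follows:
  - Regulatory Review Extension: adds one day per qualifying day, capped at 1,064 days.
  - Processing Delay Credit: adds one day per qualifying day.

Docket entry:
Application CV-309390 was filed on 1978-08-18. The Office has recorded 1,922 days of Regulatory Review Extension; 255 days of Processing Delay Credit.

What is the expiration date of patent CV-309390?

2005-03-29

Base term: filing date + 23 years → 18 August 2001.
Regulatory Review Extension: 1922 days claimed exceeds the 1064-day cap, so +1064 days → 17 July 2004.
Processing Delay Credit: +255 days → 29 March 2005.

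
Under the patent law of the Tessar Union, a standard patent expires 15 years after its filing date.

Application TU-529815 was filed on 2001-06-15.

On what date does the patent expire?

Filing date + 15 years → 15 June 2016.

June 15, 2016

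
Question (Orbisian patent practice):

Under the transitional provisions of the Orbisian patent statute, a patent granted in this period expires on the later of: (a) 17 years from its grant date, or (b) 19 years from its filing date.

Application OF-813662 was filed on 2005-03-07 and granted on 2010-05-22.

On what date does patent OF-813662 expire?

(a) grant + 17 years → 22 May 2027.
(b) filing + 19 years → 7 March 2024.
Later of the two: 22 May 2027.

May 22, 2027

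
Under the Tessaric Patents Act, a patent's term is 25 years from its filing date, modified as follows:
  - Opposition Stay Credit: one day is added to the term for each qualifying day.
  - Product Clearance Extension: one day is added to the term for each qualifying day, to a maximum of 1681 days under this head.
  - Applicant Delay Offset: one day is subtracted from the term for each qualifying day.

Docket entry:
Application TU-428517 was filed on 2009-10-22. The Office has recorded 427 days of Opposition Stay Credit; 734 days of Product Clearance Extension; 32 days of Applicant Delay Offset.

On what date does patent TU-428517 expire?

2037-11-24

Base term: filing date + 25 years → 22 October 2034.
Opposition Stay Credit: +427 days → 23 December 2035.
Product Clearance Extension: 734 days (within the 1681-day cap) → +734 days → 26 December 2037.
Applicant Delay Offset: −32 days → 24 November 2037.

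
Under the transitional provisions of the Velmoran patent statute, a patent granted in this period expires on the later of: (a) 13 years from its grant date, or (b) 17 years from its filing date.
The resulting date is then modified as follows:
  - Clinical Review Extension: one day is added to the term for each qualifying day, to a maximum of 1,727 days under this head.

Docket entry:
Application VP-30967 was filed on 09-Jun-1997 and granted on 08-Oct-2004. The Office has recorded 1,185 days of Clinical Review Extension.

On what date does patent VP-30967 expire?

January 5, 2021

(a) grant + 13 years → 8 October 2017.
(b) filing + 17 years → 9 June 2014.
Later of the two: 8 October 2017.
Clinical Review Extension: 1185 days (within the 1727-day cap) → +1185 days → 5 January 2021.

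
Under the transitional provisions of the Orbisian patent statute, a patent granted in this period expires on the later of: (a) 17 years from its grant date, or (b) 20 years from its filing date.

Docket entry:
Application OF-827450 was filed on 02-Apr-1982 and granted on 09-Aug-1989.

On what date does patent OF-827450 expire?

2006-08-09

(a) grant + 17 years → 9 August 2006.
(b) filing + 20 years → 2 April 2002.
Later of the two: 9 August 2006.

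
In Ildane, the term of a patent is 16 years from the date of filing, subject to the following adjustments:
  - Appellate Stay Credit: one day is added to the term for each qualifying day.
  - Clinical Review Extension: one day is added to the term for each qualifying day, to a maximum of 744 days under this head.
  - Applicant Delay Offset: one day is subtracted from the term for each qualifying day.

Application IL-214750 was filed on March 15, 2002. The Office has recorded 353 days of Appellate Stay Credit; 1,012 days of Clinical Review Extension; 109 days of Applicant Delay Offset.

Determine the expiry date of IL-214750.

2020-11-27

Base term: filing date + 16 years → 15 March 2018.
Appellate Stay Credit: +353 days → 3 March 2019.
Clinical Review Extension: 1012 days claimed exceeds the 744-day cap, so +744 days → 16 March 2021.
Applicant Delay Offset: −109 days → 27 November 2020.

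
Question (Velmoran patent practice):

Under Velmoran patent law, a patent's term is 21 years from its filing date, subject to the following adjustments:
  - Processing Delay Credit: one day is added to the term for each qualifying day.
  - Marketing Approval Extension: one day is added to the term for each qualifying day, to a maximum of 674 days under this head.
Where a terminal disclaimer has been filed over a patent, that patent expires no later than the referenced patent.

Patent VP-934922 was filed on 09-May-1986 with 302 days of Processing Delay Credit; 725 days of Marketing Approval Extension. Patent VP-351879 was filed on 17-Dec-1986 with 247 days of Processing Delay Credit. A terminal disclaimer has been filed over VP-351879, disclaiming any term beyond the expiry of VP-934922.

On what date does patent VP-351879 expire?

Natural term of VP-351879:
  Base: filing + 21 years → 17 December 2007.
  Processing Delay Credit: +247 days → 20 August 2008.
Expiry of referenced patent VP-934922:
  Base: filing + 21 years → 9 May 2007.
  Processing Delay Credit: +302 days → 6 March 2008.
  Marketing Approval Extension: 725 days claimed exceeds the 674-day cap, so +674 days → 9 January 2010.
Terminal disclaimer: VP-351879 expires on the earlier of 20 August 2008 and 9 January 2010.

August 20, 2008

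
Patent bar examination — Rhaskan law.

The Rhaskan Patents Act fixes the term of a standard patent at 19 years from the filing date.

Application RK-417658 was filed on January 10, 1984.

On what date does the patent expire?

Filing date + 19 years → 10 January 2003.

January 10, 2003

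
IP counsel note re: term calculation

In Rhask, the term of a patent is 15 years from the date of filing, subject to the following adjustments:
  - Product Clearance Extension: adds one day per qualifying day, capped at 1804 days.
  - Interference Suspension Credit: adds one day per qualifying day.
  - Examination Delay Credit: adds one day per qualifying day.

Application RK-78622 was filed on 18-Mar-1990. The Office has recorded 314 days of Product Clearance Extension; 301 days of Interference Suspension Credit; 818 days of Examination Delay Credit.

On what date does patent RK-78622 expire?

Base term: filing date + 15 years → 18 March 2005.
Product Clearance Extension: 314 days (within the 1804-day cap) → +314 days → 26 January 2006.
Interference Suspension Credit: +301 days → 23 November 2006.
Examination Delay Credit: +818 days → 18 February 2009.

2009-02-18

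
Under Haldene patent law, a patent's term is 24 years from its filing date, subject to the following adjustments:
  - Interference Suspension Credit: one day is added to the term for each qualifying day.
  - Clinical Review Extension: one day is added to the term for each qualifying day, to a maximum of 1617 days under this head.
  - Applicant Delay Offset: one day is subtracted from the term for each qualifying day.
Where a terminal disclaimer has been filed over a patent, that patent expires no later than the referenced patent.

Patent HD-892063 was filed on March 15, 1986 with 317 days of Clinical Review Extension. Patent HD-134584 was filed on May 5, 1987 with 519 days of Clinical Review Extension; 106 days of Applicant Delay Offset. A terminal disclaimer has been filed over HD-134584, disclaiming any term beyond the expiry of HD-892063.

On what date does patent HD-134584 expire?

2011-01-26

Natural term of HD-134584:
  Base: filing + 24 years → 5 May 2011.
  Clinical Review Extension: 519 days (within the 1617-day cap) → +519 days → 5 October 2012.
  Applicant Delay Offset: −106 days → 21 June 2012.
Expiry of referenced patent HD-892063:
  Base: filing + 24 years → 15 March 2010.
  Clinical Review Extension: 317 days (within the 1617-day cap) → +317 days → 26 January 2011.
Terminal disclaimer: HD-134584 expires on the earlier of 21 June 2012 and 26 January 2011.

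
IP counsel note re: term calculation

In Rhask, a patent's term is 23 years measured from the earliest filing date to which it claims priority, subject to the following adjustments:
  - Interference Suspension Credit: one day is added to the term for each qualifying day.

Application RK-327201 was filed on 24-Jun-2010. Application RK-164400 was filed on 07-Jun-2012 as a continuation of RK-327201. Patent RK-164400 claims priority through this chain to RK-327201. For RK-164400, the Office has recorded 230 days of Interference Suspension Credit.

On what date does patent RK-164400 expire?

February 9, 2034

Earliest priority filing: 24 June 2010.
Base term: 24 June 2010 + 23 years → 24 June 2033.
Interference Suspension Credit: +230 days → 9 February 2034.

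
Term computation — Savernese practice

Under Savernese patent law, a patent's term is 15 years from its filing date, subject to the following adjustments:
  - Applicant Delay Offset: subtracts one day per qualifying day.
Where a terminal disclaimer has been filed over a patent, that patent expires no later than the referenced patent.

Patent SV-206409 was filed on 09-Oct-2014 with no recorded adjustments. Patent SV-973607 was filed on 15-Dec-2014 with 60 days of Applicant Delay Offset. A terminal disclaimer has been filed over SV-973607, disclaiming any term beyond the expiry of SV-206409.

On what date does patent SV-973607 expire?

Natural term of SV-973607:
  Base: filing + 15 years → 15 December 2029.
  Applicant Delay Offset: −60 days → 16 October 2029.
Expiry of referenced patent SV-206409:
  Base: filing + 15 years → 9 October 2029.
Terminal disclaimer: SV-973607 expires on the earlier of 16 October 2029 and 9 October 2029.

October 9, 2029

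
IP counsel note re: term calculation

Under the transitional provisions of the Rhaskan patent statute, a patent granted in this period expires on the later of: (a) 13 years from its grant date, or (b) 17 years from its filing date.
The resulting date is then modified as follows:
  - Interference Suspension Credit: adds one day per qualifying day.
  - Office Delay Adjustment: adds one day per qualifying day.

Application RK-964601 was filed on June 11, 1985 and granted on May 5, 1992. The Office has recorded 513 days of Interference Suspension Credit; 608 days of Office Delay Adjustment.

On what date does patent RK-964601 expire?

May 30, 2008

(a) grant + 13 years → 5 May 2005.
(b) filing + 17 years → 11 June 2002.
Later of the two: 5 May 2005.
Interference Suspension Credit: +513 days → 30 September 2006.
Office Delay Adjustment: +608 days → 30 May 2008.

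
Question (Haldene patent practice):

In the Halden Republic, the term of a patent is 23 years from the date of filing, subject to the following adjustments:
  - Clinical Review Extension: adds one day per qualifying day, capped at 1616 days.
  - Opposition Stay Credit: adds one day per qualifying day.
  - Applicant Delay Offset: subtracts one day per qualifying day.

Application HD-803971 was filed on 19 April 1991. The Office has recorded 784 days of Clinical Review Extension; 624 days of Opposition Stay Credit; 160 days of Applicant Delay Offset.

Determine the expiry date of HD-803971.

September 18, 2017

Base term: filing date + 23 years → 19 April 2014.
Clinical Review Extension: 784 days (within the 1616-day cap) → +784 days → 11 June 2016.
Opposition Stay Credit: +624 days → 25 February 2018.
Applicant Delay Offset: −160 days → 18 September 2017.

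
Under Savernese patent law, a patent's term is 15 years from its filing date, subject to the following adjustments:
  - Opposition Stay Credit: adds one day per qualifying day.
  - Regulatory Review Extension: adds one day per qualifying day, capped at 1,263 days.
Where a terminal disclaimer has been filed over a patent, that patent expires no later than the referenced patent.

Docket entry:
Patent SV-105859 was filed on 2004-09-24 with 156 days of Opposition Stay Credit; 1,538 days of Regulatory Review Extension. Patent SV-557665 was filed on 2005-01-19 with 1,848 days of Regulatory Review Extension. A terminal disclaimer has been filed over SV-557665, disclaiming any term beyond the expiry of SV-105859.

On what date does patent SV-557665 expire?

July 5, 2023

Natural term of SV-557665:
  Base: filing + 15 years → 19 January 2020.
  Regulatory Review Extension: 1848 days claimed exceeds the 1263-day cap, so +1263 days → 5 July 2023.
Expiry of referenced patent SV-105859:
  Base: filing + 15 years → 24 September 2019.
  Opposition Stay Credit: +156 days → 27 February 2020.
  Regulatory Review Extension: 1538 days claimed exceeds the 1263-day cap, so +1263 days → 13 August 2023.
Terminal disclaimer: SV-557665 expires on the earlier of 5 July 2023 and 13 August 2023.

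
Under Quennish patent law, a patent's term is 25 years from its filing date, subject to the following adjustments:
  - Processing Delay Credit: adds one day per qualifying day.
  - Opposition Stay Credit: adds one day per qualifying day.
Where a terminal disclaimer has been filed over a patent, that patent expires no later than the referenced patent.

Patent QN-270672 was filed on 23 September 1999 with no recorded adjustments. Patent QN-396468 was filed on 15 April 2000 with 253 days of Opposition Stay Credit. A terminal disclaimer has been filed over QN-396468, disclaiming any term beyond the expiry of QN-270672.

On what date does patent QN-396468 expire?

2024-09-23

Natural term of QN-396468:
  Base: filing + 25 years → 15 April 2025.
  Opposition Stay Credit: +253 days → 24 December 2025.
Expiry of referenced patent QN-270672:
  Base: filing + 25 years → 23 September 2024.
Terminal disclaimer: QN-396468 expires on the earlier of 24 December 2025 and 23 September 2024.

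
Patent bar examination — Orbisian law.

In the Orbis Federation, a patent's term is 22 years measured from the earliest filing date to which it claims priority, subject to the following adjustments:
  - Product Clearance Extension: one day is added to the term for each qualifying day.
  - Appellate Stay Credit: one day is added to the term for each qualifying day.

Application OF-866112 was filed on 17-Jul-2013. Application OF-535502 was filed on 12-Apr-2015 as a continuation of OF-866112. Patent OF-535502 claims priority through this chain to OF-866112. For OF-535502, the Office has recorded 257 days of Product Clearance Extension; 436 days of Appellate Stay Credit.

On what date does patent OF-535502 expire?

Earliest priority filing: 17 July 2013.
Base term: 17 July 2013 + 22 years → 17 July 2035.
Product Clearance Extension: +257 days → 30 March 2036.
Appellate Stay Credit: +436 days → 9 June 2037.

June 9, 2037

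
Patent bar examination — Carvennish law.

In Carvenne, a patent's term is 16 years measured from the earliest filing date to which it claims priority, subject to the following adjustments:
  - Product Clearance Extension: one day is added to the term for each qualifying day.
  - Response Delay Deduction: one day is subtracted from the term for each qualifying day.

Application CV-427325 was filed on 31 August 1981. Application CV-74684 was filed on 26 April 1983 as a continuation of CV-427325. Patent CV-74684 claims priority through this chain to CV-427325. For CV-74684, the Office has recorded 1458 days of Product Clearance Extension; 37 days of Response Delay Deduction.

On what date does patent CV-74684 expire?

July 22, 2001

Earliest priority filing: 31 August 1981.
Base term: 31 August 1981 + 16 years → 31 August 1997.
Product Clearance Extension: +1458 days → 28 August 2001.
Response Delay Deduction: −37 days → 22 July 2001.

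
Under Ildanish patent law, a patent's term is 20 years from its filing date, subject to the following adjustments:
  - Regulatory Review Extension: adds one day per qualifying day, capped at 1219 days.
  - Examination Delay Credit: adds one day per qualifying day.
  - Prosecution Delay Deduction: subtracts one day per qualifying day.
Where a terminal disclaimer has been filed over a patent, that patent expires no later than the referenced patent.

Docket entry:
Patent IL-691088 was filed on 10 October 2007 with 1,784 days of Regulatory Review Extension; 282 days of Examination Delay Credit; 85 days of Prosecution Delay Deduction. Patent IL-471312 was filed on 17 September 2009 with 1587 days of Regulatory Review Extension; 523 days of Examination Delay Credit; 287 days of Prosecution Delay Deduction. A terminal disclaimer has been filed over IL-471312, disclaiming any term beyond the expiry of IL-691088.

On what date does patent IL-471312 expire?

August 26, 2031

Natural term of IL-471312:
  Base: filing + 20 years → 17 September 2029.
  Regulatory Review Extension: 1587 days claimed exceeds the 1219-day cap, so +1219 days → 18 January 2033.
  Examination Delay Credit: +523 days → 25 June 2034.
  Prosecution Delay Deduction: −287 days → 11 September 2033.
Expiry of referenced patent IL-691088:
  Base: filing + 20 years → 10 October 2027.
  Regulatory Review Extension: 1784 days claimed exceeds the 1219-day cap, so +1219 days → 10 February 2031.
  Examination Delay Credit: +282 days → 19 November 2031.
  Prosecution Delay Deduction: −85 days → 26 August 2031.
Terminal disclaimer: IL-471312 expires on the earlier of 11 September 2033 and 26 August 2031.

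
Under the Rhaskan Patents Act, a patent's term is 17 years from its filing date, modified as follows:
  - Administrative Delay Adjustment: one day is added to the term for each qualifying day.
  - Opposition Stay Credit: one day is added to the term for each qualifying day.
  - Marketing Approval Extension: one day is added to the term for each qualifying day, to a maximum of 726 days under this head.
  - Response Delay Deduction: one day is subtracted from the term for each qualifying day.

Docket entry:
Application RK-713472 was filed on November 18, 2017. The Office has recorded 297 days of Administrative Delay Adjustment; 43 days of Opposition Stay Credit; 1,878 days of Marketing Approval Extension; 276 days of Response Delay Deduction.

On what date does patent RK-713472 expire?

2037-01-16

Base term: filing date + 17 years → 18 November 2034.
Administrative Delay Adjustment: +297 days → 11 September 2035.
Opposition Stay Credit: +43 days → 24 October 2035.
Marketing Approval Extension: 1878 days claimed exceeds the 726-day cap, so +726 days → 19 October 2037.
Response Delay Deduction: −276 days → 16 January 2037.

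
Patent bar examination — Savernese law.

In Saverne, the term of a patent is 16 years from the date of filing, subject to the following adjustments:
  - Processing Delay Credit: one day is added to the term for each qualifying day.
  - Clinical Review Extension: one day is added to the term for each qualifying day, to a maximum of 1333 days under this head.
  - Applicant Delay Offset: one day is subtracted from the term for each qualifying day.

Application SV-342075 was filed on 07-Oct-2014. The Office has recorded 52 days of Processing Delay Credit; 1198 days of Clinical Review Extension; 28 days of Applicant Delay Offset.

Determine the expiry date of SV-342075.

Base term: filing date + 16 years → 7 October 2030.
Processing Delay Credit: +52 days → 28 November 2030.
Clinical Review Extension: 1198 days (within the 1333-day cap) → +1198 days → 10 March 2034.
Applicant Delay Offset: −28 days → 10 February 2034.

February 10, 2034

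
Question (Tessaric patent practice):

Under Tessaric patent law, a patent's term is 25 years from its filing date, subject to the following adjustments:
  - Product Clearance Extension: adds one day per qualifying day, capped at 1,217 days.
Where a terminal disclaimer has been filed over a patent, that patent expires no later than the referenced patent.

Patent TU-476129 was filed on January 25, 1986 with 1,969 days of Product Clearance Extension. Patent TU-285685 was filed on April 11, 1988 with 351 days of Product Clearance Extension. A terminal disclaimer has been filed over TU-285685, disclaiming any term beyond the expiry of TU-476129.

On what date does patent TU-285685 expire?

March 28, 2014

Natural term of TU-285685:
  Base: filing + 25 years → 11 April 2013.
  Product Clearance Extension: 351 days (within the 1217-day cap) → +351 days → 28 March 2014.
Expiry of referenced patent TU-476129:
  Base: filing + 25 years → 25 January 2011.
  Product Clearance Extension: 1969 days claimed exceeds the 1217-day cap, so +1217 days → 26 May 2014.
Terminal disclaimer: TU-285685 expires on the earlier of 28 March 2014 and 26 May 2014.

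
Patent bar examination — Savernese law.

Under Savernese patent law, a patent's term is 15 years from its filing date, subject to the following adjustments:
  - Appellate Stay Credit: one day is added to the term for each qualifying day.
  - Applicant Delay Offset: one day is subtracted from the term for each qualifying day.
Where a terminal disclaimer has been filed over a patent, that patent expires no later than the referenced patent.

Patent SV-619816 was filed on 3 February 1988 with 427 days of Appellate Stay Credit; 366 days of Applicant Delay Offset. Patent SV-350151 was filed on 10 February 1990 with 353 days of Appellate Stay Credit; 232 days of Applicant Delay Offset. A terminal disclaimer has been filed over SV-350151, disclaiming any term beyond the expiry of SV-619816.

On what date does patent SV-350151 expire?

2003-04-05

Natural term of SV-350151:
  Base: filing + 15 years → 10 February 2005.
  Appellate Stay Credit: +353 days → 29 January 2006.
  Applicant Delay Offset: −232 days → 11 June 2005.
Expiry of referenced patent SV-619816:
  Base: filing + 15 years → 3 February 2003.
  Appellate Stay Credit: +427 days → 5 April 2004.
  Applicant Delay Offset: −366 days → 5 April 2003.
Terminal disclaimer: SV-350151 expires on the earlier of 11 June 2005 and 5 April 2003.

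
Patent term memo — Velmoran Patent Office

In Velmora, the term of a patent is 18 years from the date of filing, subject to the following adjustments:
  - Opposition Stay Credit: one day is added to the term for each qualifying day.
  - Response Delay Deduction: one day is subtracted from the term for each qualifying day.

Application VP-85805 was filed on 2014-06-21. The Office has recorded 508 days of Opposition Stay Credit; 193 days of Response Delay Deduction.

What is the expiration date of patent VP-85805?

May 2, 2033

Base term: filing date + 18 years → 21 June 2032.
Opposition Stay Credit: +508 days → 11 November 2033.
Response Delay Deduction: −193 days → 2 May 2033.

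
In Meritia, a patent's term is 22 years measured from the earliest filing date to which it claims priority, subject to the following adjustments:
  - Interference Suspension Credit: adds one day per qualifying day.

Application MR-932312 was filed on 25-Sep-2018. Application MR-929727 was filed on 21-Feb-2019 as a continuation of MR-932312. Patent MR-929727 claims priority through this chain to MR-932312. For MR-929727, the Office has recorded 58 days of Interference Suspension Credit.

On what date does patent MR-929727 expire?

2040-11-22

Earliest priority filing: 25 September 2018.
Base term: 25 September 2018 + 22 years → 25 September 2040.
Interference Suspension Credit: +58 days → 22 November 2040.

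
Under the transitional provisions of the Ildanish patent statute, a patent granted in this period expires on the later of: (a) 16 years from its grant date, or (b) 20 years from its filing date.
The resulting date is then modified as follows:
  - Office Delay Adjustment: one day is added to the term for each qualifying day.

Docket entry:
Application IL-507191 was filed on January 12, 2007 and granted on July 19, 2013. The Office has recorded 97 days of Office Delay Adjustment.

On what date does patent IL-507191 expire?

(a) grant + 16 years → 19 July 2029.
(b) filing + 20 years → 12 January 2027.
Later of the two: 19 July 2029.
Office Delay Adjustment: +97 days → 24 October 2029.

2029-10-24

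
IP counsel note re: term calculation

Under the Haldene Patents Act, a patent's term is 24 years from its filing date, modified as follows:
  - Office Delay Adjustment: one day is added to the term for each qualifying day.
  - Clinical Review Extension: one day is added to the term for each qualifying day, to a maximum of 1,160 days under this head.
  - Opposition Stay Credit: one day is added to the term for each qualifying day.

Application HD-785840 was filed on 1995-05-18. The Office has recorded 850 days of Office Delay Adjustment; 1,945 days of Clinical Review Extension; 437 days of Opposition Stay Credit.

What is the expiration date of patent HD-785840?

Base term: filing date + 24 years → 18 May 2019.
Office Delay Adjustment: +850 days → 14 September 2021.
Clinical Review Extension: 1945 days claimed exceeds the 1160-day cap, so +1160 days → 17 November 2024.
Opposition Stay Credit: +437 days → 28 January 2026.

2026-01-28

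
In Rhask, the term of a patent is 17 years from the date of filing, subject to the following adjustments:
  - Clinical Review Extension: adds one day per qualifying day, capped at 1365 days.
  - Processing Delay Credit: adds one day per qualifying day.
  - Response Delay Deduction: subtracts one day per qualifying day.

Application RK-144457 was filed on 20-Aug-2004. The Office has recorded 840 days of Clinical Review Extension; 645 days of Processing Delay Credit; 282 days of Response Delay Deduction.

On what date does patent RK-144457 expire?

December 5, 2024

Base term: filing date + 17 years → 20 August 2021.
Clinical Review Extension: 840 days (within the 1365-day cap) → +840 days → 8 December 2023.
Processing Delay Credit: +645 days → 13 September 2025.
Response Delay Deduction: −282 days → 5 December 2024.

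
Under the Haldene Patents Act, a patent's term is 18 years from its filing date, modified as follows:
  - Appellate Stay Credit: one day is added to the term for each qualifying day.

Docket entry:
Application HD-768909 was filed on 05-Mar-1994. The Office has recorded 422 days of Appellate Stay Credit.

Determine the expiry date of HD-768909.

May 1, 2013

Base term: filing date + 18 years → 5 March 2012.
Appellate Stay Credit: +422 days → 1 May 2013.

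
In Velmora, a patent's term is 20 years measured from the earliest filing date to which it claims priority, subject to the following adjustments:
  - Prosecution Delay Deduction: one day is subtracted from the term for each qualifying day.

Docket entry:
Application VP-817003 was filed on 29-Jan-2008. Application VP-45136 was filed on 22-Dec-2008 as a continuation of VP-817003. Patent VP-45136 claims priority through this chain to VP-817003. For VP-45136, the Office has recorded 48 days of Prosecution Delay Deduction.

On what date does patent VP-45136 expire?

Earliest priority filing: 29 January 2008.
Base term: 29 January 2008 + 20 years → 29 January 2028.
Prosecution Delay Deduction: −48 days → 12 December 2027.

December 12, 2027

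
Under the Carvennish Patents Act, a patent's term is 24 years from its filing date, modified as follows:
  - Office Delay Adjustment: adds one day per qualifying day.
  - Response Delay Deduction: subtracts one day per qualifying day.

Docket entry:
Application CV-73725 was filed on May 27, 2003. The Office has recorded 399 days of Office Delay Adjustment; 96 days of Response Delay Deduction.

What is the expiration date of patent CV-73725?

Base term: filing date + 24 years → 27 May 2027.
Office Delay Adjustment: +399 days → 29 June 2028.
Response Delay Deduction: −96 days → 25 March 2028.

2028-03-25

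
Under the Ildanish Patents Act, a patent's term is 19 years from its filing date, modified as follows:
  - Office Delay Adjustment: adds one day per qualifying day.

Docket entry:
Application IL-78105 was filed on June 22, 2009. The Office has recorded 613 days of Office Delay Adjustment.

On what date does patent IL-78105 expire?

February 25, 2030

Base term: filing date + 19 years → 22 June 2028.
Office Delay Adjustment: +613 days → 25 February 2030.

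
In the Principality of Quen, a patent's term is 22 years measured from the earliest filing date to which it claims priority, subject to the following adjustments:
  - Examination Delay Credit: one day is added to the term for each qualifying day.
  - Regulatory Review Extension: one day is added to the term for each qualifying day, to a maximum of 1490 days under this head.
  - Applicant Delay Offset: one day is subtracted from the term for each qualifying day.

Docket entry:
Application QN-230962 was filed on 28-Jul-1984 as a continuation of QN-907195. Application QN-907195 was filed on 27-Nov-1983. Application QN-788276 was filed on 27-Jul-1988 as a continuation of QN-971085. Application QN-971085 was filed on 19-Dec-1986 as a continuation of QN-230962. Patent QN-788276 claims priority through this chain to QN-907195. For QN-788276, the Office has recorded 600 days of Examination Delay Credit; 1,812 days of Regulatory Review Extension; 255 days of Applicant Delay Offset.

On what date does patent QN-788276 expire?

Earliest priority filing: 27 November 1983.
Base term: 27 November 1983 + 22 years → 27 November 2005.
Examination Delay Credit: +600 days → 20 July 2007.
Regulatory Review Extension: 1812 days claimed exceeds the 1490-day cap, so +1490 days → 18 August 2011.
Applicant Delay Offset: −255 days → 6 December 2010.

2010-12-06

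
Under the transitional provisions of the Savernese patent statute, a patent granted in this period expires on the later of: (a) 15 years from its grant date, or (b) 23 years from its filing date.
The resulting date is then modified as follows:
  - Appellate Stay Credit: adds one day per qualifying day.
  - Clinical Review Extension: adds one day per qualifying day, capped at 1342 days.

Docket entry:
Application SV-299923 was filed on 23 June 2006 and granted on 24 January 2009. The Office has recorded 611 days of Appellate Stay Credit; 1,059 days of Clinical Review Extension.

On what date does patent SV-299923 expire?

January 18, 2034

(a) grant + 15 years → 24 January 2024.
(b) filing + 23 years → 23 June 2029.
Later of the two: 23 June 2029.
Appellate Stay Credit: +611 days → 24 February 2031.
Clinical Review Extension: 1059 days (within the 1342-day cap) → +1059 days → 18 January 2034.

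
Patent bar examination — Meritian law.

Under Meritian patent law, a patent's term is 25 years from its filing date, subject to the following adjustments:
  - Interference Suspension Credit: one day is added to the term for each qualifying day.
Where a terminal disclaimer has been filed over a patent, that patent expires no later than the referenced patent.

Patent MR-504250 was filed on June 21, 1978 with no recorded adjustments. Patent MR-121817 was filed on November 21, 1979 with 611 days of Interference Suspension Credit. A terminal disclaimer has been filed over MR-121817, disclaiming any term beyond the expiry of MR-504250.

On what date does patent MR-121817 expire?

2003-06-21

Natural term of MR-121817:
  Base: filing + 25 years → 21 November 2004.
  Interference Suspension Credit: +611 days → 25 July 2006.
Expiry of referenced patent MR-504250:
  Base: filing + 25 years → 21 June 2003.
Terminal disclaimer: MR-121817 expires on the earlier of 25 July 2006 and 21 June 2003.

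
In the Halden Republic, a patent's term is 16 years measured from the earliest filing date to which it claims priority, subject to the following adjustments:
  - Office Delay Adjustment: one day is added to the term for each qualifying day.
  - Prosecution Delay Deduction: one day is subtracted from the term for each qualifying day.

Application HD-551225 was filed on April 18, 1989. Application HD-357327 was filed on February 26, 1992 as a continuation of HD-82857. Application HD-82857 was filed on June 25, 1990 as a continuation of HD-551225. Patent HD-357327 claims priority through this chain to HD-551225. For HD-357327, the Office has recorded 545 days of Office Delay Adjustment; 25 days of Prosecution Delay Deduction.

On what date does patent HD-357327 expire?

September 20, 2006

Earliest priority filing: 18 April 1989.
Base term: 18 April 1989 + 16 years → 18 April 2005.
Office Delay Adjustment: +545 days → 15 October 2006.
Prosecution Delay Deduction: −25 days → 20 September 2006.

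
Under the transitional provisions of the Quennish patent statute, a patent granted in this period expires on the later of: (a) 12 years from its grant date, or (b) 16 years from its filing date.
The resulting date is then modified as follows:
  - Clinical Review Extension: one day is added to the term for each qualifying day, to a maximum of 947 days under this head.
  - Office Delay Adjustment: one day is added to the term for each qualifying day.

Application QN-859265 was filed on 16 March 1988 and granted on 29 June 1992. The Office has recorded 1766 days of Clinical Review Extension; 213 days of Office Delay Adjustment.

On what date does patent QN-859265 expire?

2007-09-02

(a) grant + 12 years → 29 June 2004.
(b) filing + 16 years → 16 March 2004.
Later of the two: 29 June 2004.
Clinical Review Extension: 1766 days claimed exceeds the 947-day cap, so +947 days → 1 February 2007.
Office Delay Adjustment: +213 days → 2 September 2007.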